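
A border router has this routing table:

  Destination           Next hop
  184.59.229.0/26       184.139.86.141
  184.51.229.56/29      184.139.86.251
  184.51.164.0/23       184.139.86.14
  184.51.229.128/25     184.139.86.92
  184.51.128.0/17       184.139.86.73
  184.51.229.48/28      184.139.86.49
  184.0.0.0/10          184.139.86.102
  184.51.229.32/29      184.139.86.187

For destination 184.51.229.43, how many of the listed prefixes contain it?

Prefixes containing 184.51.229.43:
  184.0.0.0/10 (184.0.0.0 - 184.63.255.255)
  184.51.128.0/17 (184.51.128.0 - 184.51.255.255)
Total matching entries: 2.

2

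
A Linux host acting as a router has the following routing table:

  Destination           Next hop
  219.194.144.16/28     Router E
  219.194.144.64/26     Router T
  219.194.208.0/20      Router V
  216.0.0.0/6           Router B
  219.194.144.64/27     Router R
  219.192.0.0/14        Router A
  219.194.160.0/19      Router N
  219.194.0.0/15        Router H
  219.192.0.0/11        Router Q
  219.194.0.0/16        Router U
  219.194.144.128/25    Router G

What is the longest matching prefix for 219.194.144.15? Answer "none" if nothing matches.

219.194.0.0/16

Entries matching 219.194.144.15:
  216.0.0.0/6 (216.0.0.0 - 219.255.255.255)
  219.192.0.0/11 (219.192.0.0 - 219.223.255.255)
  219.192.0.0/14 (219.192.0.0 - 219.195.255.255)
  219.194.0.0/15 (219.194.0.0 - 219.195.255.255)
  219.194.0.0/16 (219.194.0.0 - 219.194.255.255)
Most specific is 219.194.0.0/16.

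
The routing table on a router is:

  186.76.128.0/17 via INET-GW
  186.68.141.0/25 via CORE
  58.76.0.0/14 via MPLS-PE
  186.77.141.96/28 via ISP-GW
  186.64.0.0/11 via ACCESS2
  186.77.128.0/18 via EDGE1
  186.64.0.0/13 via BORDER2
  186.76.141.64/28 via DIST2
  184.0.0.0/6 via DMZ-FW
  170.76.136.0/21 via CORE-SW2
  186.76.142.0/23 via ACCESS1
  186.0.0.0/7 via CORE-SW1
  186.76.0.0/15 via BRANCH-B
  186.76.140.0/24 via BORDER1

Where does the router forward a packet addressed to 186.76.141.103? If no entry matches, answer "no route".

INET-GW

Routes whose prefix contains 186.76.141.103:
  184.0.0.0/6 (184.0.0.0 - 187.255.255.255) -> DMZ-FW
  186.0.0.0/7 (186.0.0.0 - 187.255.255.255) -> CORE-SW1
  186.64.0.0/11 (186.64.0.0 - 186.95.255.255) -> ACCESS2
  186.76.0.0/15 (186.76.0.0 - 186.77.255.255) -> BRANCH-B
  186.76.128.0/17 (186.76.128.0 - 186.76.255.255) -> INET-GW
More-specific entries that do NOT match:
  186.77.141.96/28 (186.77.141.96 - 186.77.141.111) does not contain 186.76.141.103
  186.76.141.64/28 (186.76.141.64 - 186.76.141.79) does not contain 186.76.141.103
  186.68.141.0/25 (186.68.141.0 - 186.68.141.127) does not contain 186.76.141.103
  186.76.140.0/24 (186.76.140.0 - 186.76.140.255) does not contain 186.76.141.103
  186.76.142.0/23 (186.76.142.0 - 186.76.143.255) does not contain 186.76.141.103
  170.76.136.0/21 (170.76.136.0 - 170.76.143.255) does not contain 186.76.141.103
  186.77.128.0/18 (186.77.128.0 - 186.77.191.255) does not contain 186.76.141.103
Longest matching prefix is /17 -> next hop INET-GW.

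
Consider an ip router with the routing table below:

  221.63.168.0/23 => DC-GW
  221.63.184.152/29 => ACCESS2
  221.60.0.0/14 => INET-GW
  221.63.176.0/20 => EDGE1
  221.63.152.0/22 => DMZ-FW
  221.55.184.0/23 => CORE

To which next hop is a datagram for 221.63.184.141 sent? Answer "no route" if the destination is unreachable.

Routes whose prefix contains 221.63.184.141:
  221.60.0.0/14 (221.60.0.0 - 221.63.255.255) -> INET-GW
  221.63.176.0/20 (221.63.176.0 - 221.63.191.255) -> EDGE1
More-specific entries that do NOT match:
  221.63.184.152/29 (221.63.184.152 - 221.63.184.159) does not contain 221.63.184.141
  221.63.168.0/23 (221.63.168.0 - 221.63.169.255) does not contain 221.63.184.141
  221.55.184.0/23 (221.55.184.0 - 221.55.185.255) does not contain 221.63.184.141
  221.63.152.0/22 (221.63.152.0 - 221.63.155.255) does not contain 221.63.184.141
Longest matching prefix is /20 -> next hop EDGE1.

EDGE1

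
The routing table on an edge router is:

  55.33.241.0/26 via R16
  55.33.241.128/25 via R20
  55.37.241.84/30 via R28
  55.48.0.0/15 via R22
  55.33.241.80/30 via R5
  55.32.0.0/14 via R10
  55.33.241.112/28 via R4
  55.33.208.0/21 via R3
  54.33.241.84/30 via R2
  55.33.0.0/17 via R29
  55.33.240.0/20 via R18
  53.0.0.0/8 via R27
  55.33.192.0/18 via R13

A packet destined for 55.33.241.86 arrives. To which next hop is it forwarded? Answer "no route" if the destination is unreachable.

R18

Routes whose prefix contains 55.33.241.86:
  55.32.0.0/14 (55.32.0.0 - 55.35.255.255) -> R10
  55.33.192.0/18 (55.33.192.0 - 55.33.255.255) -> R13
  55.33.240.0/20 (55.33.240.0 - 55.33.255.255) -> R18
More-specific entries that do NOT match:
  55.37.241.84/30 (55.37.241.84 - 55.37.241.87) does not contain 55.33.241.86
  55.33.241.80/30 (55.33.241.80 - 55.33.241.83) does not contain 55.33.241.86
  54.33.241.84/30 (54.33.241.84 - 54.33.241.87) does not contain 55.33.241.86
  55.33.241.112/28 (55.33.241.112 - 55.33.241.127) does not contain 55.33.241.86
  55.33.241.0/26 (55.33.241.0 - 55.33.241.63) does not contain 55.33.241.86
  55.33.241.128/25 (55.33.241.128 - 55.33.241.255) does not contain 55.33.241.86
  55.33.208.0/21 (55.33.208.0 - 55.33.215.255) does not contain 55.33.241.86
Longest matching prefix is /20 -> next hop R18.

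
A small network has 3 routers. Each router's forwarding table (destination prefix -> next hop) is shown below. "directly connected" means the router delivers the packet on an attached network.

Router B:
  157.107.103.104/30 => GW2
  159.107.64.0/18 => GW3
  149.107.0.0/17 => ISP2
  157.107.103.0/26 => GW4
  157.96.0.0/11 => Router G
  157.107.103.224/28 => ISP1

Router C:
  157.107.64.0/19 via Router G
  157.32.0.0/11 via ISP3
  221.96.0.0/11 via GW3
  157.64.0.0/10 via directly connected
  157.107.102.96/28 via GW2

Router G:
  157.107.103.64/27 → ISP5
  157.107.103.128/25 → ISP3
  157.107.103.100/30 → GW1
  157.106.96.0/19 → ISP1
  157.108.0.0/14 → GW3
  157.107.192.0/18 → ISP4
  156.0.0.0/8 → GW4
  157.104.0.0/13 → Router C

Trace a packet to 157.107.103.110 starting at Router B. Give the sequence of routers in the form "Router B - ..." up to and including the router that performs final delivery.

Router B - Router G - Router C

At Router B: longest match for 157.107.103.110 is 157.96.0.0/11 -> Router G
At Router G: longest match for 157.107.103.110 is 157.104.0.0/13 -> Router C
At Router C: longest match for 157.107.103.110 is 157.64.0.0/10 -> directly connected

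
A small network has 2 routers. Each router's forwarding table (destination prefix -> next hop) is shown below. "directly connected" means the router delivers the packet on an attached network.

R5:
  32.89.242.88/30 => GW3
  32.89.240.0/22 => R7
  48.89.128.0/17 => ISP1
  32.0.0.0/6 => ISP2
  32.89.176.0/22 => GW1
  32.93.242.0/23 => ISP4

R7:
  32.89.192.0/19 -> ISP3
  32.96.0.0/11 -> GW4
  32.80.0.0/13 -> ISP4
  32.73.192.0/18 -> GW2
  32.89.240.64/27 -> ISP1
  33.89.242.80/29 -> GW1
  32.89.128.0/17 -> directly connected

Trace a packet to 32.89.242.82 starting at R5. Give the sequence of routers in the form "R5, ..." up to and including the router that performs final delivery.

R5, R7

At R5: longest match for 32.89.242.82 is 32.89.240.0/22 -> R7
At R7: longest match for 32.89.242.82 is 32.89.128.0/17 -> directly connected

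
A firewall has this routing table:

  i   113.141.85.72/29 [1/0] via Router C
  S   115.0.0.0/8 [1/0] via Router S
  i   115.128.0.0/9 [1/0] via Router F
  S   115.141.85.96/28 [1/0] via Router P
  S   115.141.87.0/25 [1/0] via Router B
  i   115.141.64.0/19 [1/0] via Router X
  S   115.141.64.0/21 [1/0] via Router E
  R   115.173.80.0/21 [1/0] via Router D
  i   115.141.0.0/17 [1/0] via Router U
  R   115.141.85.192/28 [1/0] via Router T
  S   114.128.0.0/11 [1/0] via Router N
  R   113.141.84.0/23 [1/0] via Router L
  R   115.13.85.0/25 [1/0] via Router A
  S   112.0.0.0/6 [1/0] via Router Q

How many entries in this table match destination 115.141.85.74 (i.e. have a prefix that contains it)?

5

Prefixes containing 115.141.85.74:
  112.0.0.0/6 (112.0.0.0 - 115.255.255.255)
  115.0.0.0/8 (115.0.0.0 - 115.255.255.255)
  115.128.0.0/9 (115.128.0.0 - 115.255.255.255)
  115.141.0.0/17 (115.141.0.0 - 115.141.127.255)
  115.141.64.0/19 (115.141.64.0 - 115.141.95.255)
Total matching entries: 5.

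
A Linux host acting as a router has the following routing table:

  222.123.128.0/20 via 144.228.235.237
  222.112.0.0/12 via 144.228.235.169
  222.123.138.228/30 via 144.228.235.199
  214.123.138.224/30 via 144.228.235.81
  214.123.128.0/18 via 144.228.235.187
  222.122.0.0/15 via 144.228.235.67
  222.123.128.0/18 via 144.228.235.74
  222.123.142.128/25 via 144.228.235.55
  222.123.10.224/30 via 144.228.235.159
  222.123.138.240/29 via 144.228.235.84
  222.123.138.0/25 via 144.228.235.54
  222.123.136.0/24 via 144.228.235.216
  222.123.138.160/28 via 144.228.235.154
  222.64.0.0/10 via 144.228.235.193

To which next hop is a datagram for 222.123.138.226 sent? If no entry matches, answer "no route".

144.228.235.237

Routes whose prefix contains 222.123.138.226:
  222.64.0.0/10 (222.64.0.0 - 222.127.255.255) -> 144.228.235.193
  222.112.0.0/12 (222.112.0.0 - 222.127.255.255) -> 144.228.235.169
  222.122.0.0/15 (222.122.0.0 - 222.123.255.255) -> 144.228.235.67
  222.123.128.0/18 (222.123.128.0 - 222.123.191.255) -> 144.228.235.74
  222.123.128.0/20 (222.123.128.0 - 222.123.143.255) -> 144.228.235.237
More-specific entries that do NOT match:
  222.123.138.228/30 (222.123.138.228 - 222.123.138.231) does not contain 222.123.138.226
  214.123.138.224/30 (214.123.138.224 - 214.123.138.227) does not contain 222.123.138.226
  222.123.10.224/30 (222.123.10.224 - 222.123.10.227) does not contain 222.123.138.226
  222.123.138.240/29 (222.123.138.240 - 222.123.138.247) does not contain 222.123.138.226
  222.123.138.160/28 (222.123.138.160 - 222.123.138.175) does not contain 222.123.138.226
  222.123.142.128/25 (222.123.142.128 - 222.123.142.255) does not contain 222.123.138.226
  222.123.138.0/25 (222.123.138.0 - 222.123.138.127) does not contain 222.123.138.226
  222.123.136.0/24 (222.123.136.0 - 222.123.136.255) does not contain 222.123.138.226
Longest matching prefix is /20 -> next hop 144.228.235.237.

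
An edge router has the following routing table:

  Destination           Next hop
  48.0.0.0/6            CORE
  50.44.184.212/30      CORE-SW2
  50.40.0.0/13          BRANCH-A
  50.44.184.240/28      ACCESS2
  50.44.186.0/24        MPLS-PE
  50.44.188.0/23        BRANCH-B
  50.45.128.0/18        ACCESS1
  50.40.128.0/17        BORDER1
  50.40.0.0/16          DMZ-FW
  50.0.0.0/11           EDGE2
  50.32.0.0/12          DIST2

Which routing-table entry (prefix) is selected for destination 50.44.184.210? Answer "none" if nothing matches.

50.40.0.0/13

Entries matching 50.44.184.210:
  48.0.0.0/6 (48.0.0.0 - 51.255.255.255)
  50.32.0.0/12 (50.32.0.0 - 50.47.255.255)
  50.40.0.0/13 (50.40.0.0 - 50.47.255.255)
Most specific is 50.40.0.0/13.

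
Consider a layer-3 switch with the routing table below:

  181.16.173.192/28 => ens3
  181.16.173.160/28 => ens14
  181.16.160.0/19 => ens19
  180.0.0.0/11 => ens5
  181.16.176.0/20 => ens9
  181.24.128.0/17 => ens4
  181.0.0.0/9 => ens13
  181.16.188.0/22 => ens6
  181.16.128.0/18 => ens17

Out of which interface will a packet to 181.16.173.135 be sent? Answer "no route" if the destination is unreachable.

Routes whose prefix contains 181.16.173.135:
  181.0.0.0/9 (181.0.0.0 - 181.127.255.255) -> ens13
  181.16.128.0/18 (181.16.128.0 - 181.16.191.255) -> ens17
  181.16.160.0/19 (181.16.160.0 - 181.16.191.255) -> ens19
More-specific entries that do NOT match:
  181.16.173.192/28 (181.16.173.192 - 181.16.173.207) does not contain 181.16.173.135
  181.16.173.160/28 (181.16.173.160 - 181.16.173.175) does not contain 181.16.173.135
  181.16.188.0/22 (181.16.188.0 - 181.16.191.255) does not contain 181.16.173.135
  181.16.176.0/20 (181.16.176.0 - 181.16.191.255) does not contain 181.16.173.135
Longest matching prefix is /19 -> interface ens19.

ens19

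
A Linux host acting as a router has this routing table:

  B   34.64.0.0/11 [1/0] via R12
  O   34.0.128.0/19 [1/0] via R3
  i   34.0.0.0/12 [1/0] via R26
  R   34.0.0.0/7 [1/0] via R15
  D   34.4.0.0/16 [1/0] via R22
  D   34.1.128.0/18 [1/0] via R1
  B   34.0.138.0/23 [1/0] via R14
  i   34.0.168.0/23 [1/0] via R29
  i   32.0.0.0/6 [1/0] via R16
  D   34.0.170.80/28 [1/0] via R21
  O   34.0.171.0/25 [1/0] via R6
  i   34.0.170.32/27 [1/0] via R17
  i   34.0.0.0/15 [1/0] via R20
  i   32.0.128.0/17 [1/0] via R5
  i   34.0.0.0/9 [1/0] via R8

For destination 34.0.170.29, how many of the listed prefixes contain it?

Prefixes containing 34.0.170.29:
  32.0.0.0/6 (32.0.0.0 - 35.255.255.255)
  34.0.0.0/7 (34.0.0.0 - 35.255.255.255)
  34.0.0.0/9 (34.0.0.0 - 34.127.255.255)
  34.0.0.0/12 (34.0.0.0 - 34.15.255.255)
  34.0.0.0/15 (34.0.0.0 - 34.1.255.255)
Total matching entries: 5.

5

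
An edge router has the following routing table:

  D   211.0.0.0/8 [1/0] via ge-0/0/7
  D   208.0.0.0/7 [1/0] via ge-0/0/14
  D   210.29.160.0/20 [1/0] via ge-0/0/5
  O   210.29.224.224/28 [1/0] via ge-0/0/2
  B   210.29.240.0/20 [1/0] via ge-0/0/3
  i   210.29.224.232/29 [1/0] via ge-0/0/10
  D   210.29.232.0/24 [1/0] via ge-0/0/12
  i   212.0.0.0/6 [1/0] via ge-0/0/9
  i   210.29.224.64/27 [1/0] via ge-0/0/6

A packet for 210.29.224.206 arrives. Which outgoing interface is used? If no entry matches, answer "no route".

No entry's prefix contains 210.29.224.206; there is no default route.

no route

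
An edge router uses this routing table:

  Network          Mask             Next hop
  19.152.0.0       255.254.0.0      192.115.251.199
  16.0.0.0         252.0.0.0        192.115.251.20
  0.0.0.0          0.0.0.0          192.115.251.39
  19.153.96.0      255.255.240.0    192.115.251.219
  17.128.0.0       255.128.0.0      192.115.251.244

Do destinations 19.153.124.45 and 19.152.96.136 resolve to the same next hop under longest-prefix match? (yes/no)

19.153.124.45: longest match 19.152.0.0/15 -> 192.115.251.199
19.152.96.136: longest match 19.152.0.0/15 -> 192.115.251.199

yes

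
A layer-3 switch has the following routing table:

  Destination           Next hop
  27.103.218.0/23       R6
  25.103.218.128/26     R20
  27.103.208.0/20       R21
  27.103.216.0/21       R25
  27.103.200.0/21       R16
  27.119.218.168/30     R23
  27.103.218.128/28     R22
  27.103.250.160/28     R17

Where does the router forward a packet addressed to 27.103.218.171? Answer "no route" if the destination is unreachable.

Routes whose prefix contains 27.103.218.171:
  27.103.208.0/20 (27.103.208.0 - 27.103.223.255) -> R21
  27.103.216.0/21 (27.103.216.0 - 27.103.223.255) -> R25
  27.103.218.0/23 (27.103.218.0 - 27.103.219.255) -> R6
More-specific entries that do NOT match:
  27.119.218.168/30 (27.119.218.168 - 27.119.218.171) does not contain 27.103.218.171
  27.103.218.128/28 (27.103.218.128 - 27.103.218.143) does not contain 27.103.218.171
  27.103.250.160/28 (27.103.250.160 - 27.103.250.175) does not contain 27.103.218.171
  25.103.218.128/26 (25.103.218.128 - 25.103.218.191) does not contain 27.103.218.171
Longest matching prefix is /23 -> next hop R6.

R6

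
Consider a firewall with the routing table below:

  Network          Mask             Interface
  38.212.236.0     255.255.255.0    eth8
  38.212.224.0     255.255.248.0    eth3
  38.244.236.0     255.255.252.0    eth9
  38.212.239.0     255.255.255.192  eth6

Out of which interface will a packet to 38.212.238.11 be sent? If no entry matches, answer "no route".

no route

No entry's prefix contains 38.212.238.11; there is no default route.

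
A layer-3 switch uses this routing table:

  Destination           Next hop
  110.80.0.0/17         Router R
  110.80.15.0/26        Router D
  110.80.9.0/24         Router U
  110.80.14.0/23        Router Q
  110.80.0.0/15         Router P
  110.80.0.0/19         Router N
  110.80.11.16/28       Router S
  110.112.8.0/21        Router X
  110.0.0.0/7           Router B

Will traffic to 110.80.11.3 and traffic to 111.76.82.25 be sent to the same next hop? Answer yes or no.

110.80.11.3: longest match 110.80.0.0/19 -> Router N
111.76.82.25: longest match 110.0.0.0/7 -> Router B

no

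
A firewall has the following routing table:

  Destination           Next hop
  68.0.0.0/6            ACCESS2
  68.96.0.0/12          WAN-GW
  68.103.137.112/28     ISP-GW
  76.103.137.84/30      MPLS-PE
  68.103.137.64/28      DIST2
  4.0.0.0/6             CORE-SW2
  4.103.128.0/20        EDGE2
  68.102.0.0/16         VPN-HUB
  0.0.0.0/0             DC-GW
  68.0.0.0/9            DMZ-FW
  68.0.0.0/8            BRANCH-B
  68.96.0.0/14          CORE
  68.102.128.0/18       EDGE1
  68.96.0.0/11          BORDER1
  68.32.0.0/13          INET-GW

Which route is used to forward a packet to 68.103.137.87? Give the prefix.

68.96.0.0/12

Entries matching 68.103.137.87:
  0.0.0.0/0 (default, matches everything)
  68.0.0.0/6 (68.0.0.0 - 71.255.255.255)
  68.0.0.0/8 (68.0.0.0 - 68.255.255.255)
  68.0.0.0/9 (68.0.0.0 - 68.127.255.255)
  68.96.0.0/11 (68.96.0.0 - 68.127.255.255)
  68.96.0.0/12 (68.96.0.0 - 68.111.255.255)
Most specific is 68.96.0.0/12.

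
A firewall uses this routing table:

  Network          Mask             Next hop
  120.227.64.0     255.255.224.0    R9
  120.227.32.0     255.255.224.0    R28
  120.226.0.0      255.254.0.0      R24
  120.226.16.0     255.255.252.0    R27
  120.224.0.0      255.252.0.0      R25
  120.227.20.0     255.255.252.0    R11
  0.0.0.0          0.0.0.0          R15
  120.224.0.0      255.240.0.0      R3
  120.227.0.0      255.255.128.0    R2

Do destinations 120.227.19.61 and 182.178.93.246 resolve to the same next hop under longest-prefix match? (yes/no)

no

120.227.19.61: longest match 120.227.0.0/17 -> R2
182.178.93.246: longest match 0.0.0.0/0 -> R15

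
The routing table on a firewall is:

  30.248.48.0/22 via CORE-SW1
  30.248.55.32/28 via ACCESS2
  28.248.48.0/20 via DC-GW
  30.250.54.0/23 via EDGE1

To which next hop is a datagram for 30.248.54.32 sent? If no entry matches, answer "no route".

No entry's prefix contains 30.248.54.32; there is no default route.

no route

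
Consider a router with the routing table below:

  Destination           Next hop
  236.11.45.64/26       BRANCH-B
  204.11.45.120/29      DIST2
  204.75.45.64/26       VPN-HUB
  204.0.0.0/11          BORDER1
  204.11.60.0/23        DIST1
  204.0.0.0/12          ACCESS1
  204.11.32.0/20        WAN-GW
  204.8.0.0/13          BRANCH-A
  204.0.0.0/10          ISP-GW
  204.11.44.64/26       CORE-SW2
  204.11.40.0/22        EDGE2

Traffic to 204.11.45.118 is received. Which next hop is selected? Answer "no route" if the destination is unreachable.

WAN-GW

Routes whose prefix contains 204.11.45.118:
  204.0.0.0/10 (204.0.0.0 - 204.63.255.255) -> ISP-GW
  204.0.0.0/11 (204.0.0.0 - 204.31.255.255) -> BORDER1
  204.0.0.0/12 (204.0.0.0 - 204.15.255.255) -> ACCESS1
  204.8.0.0/13 (204.8.0.0 - 204.15.255.255) -> BRANCH-A
  204.11.32.0/20 (204.11.32.0 - 204.11.47.255) -> WAN-GW
More-specific entries that do NOT match:
  204.11.45.120/29 (204.11.45.120 - 204.11.45.127) does not contain 204.11.45.118
  236.11.45.64/26 (236.11.45.64 - 236.11.45.127) does not contain 204.11.45.118
  204.75.45.64/26 (204.75.45.64 - 204.75.45.127) does not contain 204.11.45.118
  204.11.44.64/26 (204.11.44.64 - 204.11.44.127) does not contain 204.11.45.118
  204.11.60.0/23 (204.11.60.0 - 204.11.61.255) does not contain 204.11.45.118
  204.11.40.0/22 (204.11.40.0 - 204.11.43.255) does not contain 204.11.45.118
Longest matching prefix is /20 -> next hop WAN-GW.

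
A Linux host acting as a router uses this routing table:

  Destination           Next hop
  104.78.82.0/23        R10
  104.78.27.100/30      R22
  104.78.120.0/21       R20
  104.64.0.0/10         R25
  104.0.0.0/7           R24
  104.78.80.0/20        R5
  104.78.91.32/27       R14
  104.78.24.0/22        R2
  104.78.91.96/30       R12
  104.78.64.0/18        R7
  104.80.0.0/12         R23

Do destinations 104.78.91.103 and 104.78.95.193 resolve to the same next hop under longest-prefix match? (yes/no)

104.78.91.103: longest match 104.78.80.0/20 -> R5
104.78.95.193: longest match 104.78.80.0/20 -> R5

yes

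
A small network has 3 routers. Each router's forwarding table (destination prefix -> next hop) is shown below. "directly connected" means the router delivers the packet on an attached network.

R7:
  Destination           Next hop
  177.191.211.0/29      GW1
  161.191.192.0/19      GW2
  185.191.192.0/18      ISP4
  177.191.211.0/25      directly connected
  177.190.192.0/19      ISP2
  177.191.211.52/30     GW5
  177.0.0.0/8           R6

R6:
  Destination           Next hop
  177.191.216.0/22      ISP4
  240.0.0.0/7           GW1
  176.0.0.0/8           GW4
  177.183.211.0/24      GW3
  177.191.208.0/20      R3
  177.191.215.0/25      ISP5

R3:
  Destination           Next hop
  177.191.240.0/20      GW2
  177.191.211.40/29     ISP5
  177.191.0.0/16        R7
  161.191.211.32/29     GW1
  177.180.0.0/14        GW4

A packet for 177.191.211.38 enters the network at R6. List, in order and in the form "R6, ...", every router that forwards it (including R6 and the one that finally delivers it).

R6, R3, R7

At R6: longest match for 177.191.211.38 is 177.191.208.0/20 -> R3
At R3: longest match for 177.191.211.38 is 177.191.0.0/16 -> R7
At R7: longest match for 177.191.211.38 is 177.191.211.0/25 -> directly connected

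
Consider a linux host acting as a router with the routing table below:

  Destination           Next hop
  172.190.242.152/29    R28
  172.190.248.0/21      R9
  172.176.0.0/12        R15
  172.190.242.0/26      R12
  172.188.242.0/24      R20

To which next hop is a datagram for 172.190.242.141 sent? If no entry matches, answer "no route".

R15

Routes whose prefix contains 172.190.242.141:
  172.176.0.0/12 (172.176.0.0 - 172.191.255.255) -> R15
More-specific entries that do NOT match:
  172.190.242.152/29 (172.190.242.152 - 172.190.242.159) does not contain 172.190.242.141
  172.190.242.0/26 (172.190.242.0 - 172.190.242.63) does not contain 172.190.242.141
  172.188.242.0/24 (172.188.242.0 - 172.188.242.255) does not contain 172.190.242.141
  172.190.248.0/21 (172.190.248.0 - 172.190.255.255) does not contain 172.190.242.141
Longest matching prefix is /12 -> next hop R15.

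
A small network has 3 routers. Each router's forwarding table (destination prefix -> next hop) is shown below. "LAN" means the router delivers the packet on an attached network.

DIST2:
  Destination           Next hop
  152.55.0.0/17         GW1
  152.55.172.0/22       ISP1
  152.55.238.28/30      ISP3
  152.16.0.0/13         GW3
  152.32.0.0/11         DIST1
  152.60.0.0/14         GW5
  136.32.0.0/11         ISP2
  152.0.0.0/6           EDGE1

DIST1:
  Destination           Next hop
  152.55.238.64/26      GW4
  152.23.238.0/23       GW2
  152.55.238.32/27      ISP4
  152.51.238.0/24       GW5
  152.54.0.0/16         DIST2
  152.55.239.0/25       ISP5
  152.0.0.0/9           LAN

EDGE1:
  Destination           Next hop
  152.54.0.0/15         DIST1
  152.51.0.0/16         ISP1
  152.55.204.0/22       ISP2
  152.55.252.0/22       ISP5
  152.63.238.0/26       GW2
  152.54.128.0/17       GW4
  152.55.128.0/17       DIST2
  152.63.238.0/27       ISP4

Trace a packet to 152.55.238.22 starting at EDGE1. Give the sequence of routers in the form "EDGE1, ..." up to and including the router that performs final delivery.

EDGE1, DIST2, DIST1

At EDGE1: longest match for 152.55.238.22 is 152.55.128.0/17 -> DIST2
At DIST2: longest match for 152.55.238.22 is 152.32.0.0/11 -> DIST1
At DIST1: longest match for 152.55.238.22 is 152.0.0.0/9 -> LAN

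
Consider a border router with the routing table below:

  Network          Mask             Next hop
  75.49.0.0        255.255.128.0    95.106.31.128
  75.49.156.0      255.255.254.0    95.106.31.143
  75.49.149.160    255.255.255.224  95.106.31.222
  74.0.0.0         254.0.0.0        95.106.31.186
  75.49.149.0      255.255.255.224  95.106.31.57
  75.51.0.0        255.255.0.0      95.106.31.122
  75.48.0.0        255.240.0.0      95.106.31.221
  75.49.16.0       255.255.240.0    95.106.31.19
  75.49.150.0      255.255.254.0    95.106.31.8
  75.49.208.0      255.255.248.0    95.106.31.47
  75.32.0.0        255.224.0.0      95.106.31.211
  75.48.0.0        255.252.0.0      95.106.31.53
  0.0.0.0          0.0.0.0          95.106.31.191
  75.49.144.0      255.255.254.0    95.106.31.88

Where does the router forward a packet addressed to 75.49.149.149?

95.106.31.53

Routes whose prefix contains 75.49.149.149:
  0.0.0.0/0 (default, matches everything) -> 95.106.31.191
  74.0.0.0/7 (74.0.0.0 - 75.255.255.255) -> 95.106.31.186
  75.32.0.0/11 (75.32.0.0 - 75.63.255.255) -> 95.106.31.211
  75.48.0.0/12 (75.48.0.0 - 75.63.255.255) -> 95.106.31.221
  75.48.0.0/14 (75.48.0.0 - 75.51.255.255) -> 95.106.31.53
More-specific entries that do NOT match:
  75.49.149.160/27 (75.49.149.160 - 75.49.149.191) does not contain 75.49.149.149
  75.49.149.0/27 (75.49.149.0 - 75.49.149.31) does not contain 75.49.149.149
  75.49.156.0/23 (75.49.156.0 - 75.49.157.255) does not contain 75.49.149.149
  75.49.150.0/23 (75.49.150.0 - 75.49.151.255) does not contain 75.49.149.149
  75.49.144.0/23 (75.49.144.0 - 75.49.145.255) does not contain 75.49.149.149
  75.49.208.0/21 (75.49.208.0 - 75.49.215.255) does not contain 75.49.149.149
  75.49.16.0/20 (75.49.16.0 - 75.49.31.255) does not contain 75.49.149.149
  75.49.0.0/17 (75.49.0.0 - 75.49.127.255) does not contain 75.49.149.149
  75.51.0.0/16 (75.51.0.0 - 75.51.255.255) does not contain 75.49.149.149
Longest matching prefix is /14 -> next hop 95.106.31.53.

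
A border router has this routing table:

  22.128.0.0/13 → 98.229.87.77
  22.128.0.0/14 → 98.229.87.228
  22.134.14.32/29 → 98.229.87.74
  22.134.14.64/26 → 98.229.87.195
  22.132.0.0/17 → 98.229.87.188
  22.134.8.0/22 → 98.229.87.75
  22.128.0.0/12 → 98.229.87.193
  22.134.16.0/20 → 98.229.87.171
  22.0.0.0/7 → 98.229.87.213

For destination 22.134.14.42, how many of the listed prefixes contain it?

3

Prefixes containing 22.134.14.42:
  22.0.0.0/7 (22.0.0.0 - 23.255.255.255)
  22.128.0.0/12 (22.128.0.0 - 22.143.255.255)
  22.128.0.0/13 (22.128.0.0 - 22.135.255.255)
Total matching entries: 3.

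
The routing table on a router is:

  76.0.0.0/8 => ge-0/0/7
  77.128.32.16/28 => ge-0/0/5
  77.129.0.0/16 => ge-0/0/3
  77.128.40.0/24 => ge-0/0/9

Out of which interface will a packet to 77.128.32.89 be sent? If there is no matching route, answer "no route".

no route

No entry's prefix contains 77.128.32.89; there is no default route.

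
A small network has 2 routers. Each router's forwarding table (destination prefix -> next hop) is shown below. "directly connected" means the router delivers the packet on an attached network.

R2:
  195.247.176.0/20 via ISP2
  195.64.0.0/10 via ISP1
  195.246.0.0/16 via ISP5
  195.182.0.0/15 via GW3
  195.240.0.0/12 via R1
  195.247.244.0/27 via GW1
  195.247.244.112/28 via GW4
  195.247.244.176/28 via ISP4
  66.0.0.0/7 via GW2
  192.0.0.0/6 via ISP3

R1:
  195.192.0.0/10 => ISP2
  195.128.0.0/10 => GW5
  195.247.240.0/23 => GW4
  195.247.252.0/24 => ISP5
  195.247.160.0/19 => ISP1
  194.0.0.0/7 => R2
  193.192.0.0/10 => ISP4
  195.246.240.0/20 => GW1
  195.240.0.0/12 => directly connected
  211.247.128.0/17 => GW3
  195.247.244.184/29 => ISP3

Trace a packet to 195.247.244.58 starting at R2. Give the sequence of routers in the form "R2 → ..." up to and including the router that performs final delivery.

At R2: longest match for 195.247.244.58 is 195.240.0.0/12 -> R1
At R1: longest match for 195.247.244.58 is 195.240.0.0/12 -> directly connected

R2 → R1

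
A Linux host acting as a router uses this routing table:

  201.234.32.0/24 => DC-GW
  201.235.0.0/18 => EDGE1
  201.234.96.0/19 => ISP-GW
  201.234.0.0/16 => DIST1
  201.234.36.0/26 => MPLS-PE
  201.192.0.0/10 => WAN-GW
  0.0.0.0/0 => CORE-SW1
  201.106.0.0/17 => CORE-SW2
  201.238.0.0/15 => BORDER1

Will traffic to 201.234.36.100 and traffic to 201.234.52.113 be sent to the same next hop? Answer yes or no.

201.234.36.100: longest match 201.234.0.0/16 -> DIST1
201.234.52.113: longest match 201.234.0.0/16 -> DIST1

yes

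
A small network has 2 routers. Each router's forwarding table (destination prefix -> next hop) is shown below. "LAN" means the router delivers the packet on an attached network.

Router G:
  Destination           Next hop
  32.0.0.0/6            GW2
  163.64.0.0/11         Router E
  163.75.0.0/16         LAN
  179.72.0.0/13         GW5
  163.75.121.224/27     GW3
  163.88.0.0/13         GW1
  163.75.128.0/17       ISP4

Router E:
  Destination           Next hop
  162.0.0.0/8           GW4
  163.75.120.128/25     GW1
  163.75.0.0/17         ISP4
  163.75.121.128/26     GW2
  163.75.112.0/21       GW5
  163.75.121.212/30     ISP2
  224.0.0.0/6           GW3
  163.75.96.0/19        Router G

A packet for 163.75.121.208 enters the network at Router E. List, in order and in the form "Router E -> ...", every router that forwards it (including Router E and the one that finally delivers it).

Router E -> Router G

At Router E: longest match for 163.75.121.208 is 163.75.96.0/19 -> Router G
At Router G: longest match for 163.75.121.208 is 163.75.0.0/16 -> LAN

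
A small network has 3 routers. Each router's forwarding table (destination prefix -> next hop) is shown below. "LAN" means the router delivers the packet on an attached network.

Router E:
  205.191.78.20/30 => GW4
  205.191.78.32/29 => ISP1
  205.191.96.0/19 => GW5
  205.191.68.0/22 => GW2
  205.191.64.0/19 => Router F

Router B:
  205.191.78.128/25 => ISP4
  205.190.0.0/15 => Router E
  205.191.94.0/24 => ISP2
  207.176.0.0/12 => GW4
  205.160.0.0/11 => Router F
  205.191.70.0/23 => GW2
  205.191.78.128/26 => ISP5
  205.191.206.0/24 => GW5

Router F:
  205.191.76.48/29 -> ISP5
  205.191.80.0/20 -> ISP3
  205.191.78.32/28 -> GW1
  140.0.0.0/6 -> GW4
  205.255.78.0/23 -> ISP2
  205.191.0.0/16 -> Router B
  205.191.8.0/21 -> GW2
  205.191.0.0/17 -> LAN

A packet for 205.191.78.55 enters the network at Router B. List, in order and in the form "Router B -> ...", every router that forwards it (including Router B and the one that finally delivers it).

At Router B: longest match for 205.191.78.55 is 205.190.0.0/15 -> Router E
At Router E: longest match for 205.191.78.55 is 205.191.64.0/19 -> Router F
At Router F: longest match for 205.191.78.55 is 205.191.0.0/17 -> LAN

Router B -> Router E -> Router F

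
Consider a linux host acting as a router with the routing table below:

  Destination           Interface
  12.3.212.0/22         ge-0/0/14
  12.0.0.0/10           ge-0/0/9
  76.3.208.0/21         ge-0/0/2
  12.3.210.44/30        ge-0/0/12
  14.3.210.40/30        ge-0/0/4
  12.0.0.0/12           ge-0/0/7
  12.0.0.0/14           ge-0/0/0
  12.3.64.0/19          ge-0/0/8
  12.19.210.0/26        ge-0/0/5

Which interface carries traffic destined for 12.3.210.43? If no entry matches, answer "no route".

Routes whose prefix contains 12.3.210.43:
  12.0.0.0/10 (12.0.0.0 - 12.63.255.255) -> ge-0/0/9
  12.0.0.0/12 (12.0.0.0 - 12.15.255.255) -> ge-0/0/7
  12.0.0.0/14 (12.0.0.0 - 12.3.255.255) -> ge-0/0/0
More-specific entries that do NOT match:
  12.3.210.44/30 (12.3.210.44 - 12.3.210.47) does not contain 12.3.210.43
  14.3.210.40/30 (14.3.210.40 - 14.3.210.43) does not contain 12.3.210.43
  12.19.210.0/26 (12.19.210.0 - 12.19.210.63) does not contain 12.3.210.43
  12.3.212.0/22 (12.3.212.0 - 12.3.215.255) does not contain 12.3.210.43
  76.3.208.0/21 (76.3.208.0 - 76.3.215.255) does not contain 12.3.210.43
  12.3.64.0/19 (12.3.64.0 - 12.3.95.255) does not contain 12.3.210.43
Longest matching prefix is /14 -> interface ge-0/0/0.

ge-0/0/0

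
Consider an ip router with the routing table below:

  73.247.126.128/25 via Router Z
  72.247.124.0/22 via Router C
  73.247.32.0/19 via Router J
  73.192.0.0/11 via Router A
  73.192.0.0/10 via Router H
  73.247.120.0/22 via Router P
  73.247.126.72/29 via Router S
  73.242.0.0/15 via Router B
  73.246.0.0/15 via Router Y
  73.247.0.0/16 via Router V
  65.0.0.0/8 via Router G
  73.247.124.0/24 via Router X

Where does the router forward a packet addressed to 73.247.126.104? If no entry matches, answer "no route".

Routes whose prefix contains 73.247.126.104:
  73.192.0.0/10 (73.192.0.0 - 73.255.255.255) -> Router H
  73.246.0.0/15 (73.246.0.0 - 73.247.255.255) -> Router Y
  73.247.0.0/16 (73.247.0.0 - 73.247.255.255) -> Router V
More-specific entries that do NOT match:
  73.247.126.72/29 (73.247.126.72 - 73.247.126.79) does not contain 73.247.126.104
  73.247.126.128/25 (73.247.126.128 - 73.247.126.255) does not contain 73.247.126.104
  73.247.124.0/24 (73.247.124.0 - 73.247.124.255) does not contain 73.247.126.104
  72.247.124.0/22 (72.247.124.0 - 72.247.127.255) does not contain 73.247.126.104
  73.247.120.0/22 (73.247.120.0 - 73.247.123.255) does not contain 73.247.126.104
  73.247.32.0/19 (73.247.32.0 - 73.247.63.255) does not contain 73.247.126.104
Longest matching prefix is /16 -> next hop Router V.

Router V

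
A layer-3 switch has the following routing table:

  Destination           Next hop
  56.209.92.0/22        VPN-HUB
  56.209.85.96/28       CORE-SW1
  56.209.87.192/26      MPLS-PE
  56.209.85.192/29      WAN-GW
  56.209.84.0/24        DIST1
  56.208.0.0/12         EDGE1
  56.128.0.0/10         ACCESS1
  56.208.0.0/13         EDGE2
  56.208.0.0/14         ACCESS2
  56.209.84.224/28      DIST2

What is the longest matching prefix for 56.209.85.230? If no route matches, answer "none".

56.208.0.0/14

Entries matching 56.209.85.230:
  56.208.0.0/12 (56.208.0.0 - 56.223.255.255)
  56.208.0.0/13 (56.208.0.0 - 56.215.255.255)
  56.208.0.0/14 (56.208.0.0 - 56.211.255.255)
Most specific is 56.208.0.0/14.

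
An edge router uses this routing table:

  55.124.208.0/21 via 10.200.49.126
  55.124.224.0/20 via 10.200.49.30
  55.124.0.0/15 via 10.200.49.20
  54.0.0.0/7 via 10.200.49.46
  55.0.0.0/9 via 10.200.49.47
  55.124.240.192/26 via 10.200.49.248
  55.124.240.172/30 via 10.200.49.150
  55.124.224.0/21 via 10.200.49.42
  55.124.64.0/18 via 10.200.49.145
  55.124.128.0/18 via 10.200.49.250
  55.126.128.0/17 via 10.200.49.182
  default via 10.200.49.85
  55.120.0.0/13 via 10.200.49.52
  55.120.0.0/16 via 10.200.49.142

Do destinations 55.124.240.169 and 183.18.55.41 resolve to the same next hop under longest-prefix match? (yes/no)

no

55.124.240.169: longest match 55.124.0.0/15 -> 10.200.49.20
183.18.55.41: longest match 0.0.0.0/0 -> 10.200.49.85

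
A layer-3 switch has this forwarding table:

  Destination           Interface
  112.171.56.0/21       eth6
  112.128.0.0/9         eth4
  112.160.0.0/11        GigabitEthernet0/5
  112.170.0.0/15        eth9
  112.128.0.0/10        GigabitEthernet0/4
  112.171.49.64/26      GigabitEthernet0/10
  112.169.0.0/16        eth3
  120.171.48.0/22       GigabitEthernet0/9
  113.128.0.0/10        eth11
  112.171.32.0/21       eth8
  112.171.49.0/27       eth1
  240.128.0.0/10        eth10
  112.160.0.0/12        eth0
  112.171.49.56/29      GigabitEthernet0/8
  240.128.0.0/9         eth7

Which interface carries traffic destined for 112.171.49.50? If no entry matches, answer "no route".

eth9

Routes whose prefix contains 112.171.49.50:
  112.128.0.0/9 (112.128.0.0 - 112.255.255.255) -> eth4
  112.128.0.0/10 (112.128.0.0 - 112.191.255.255) -> GigabitEthernet0/4
  112.160.0.0/11 (112.160.0.0 - 112.191.255.255) -> GigabitEthernet0/5
  112.160.0.0/12 (112.160.0.0 - 112.175.255.255) -> eth0
  112.170.0.0/15 (112.170.0.0 - 112.171.255.255) -> eth9
More-specific entries that do NOT match:
  112.171.49.56/29 (112.171.49.56 - 112.171.49.63) does not contain 112.171.49.50
  112.171.49.0/27 (112.171.49.0 - 112.171.49.31) does not contain 112.171.49.50
  112.171.49.64/26 (112.171.49.64 - 112.171.49.127) does not contain 112.171.49.50
  120.171.48.0/22 (120.171.48.0 - 120.171.51.255) does not contain 112.171.49.50
  112.171.56.0/21 (112.171.56.0 - 112.171.63.255) does not contain 112.171.49.50
  112.171.32.0/21 (112.171.32.0 - 112.171.39.255) does not contain 112.171.49.50
  112.169.0.0/16 (112.169.0.0 - 112.169.255.255) does not contain 112.171.49.50
Longest matching prefix is /15 -> interface eth9.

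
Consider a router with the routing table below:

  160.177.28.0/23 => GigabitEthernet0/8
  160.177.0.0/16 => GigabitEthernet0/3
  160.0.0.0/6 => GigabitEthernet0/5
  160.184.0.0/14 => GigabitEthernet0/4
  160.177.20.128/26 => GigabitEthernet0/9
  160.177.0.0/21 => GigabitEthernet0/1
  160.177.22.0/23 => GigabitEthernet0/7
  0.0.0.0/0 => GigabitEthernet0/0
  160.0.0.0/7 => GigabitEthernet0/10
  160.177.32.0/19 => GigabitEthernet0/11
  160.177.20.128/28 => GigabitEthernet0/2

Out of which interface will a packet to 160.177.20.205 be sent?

Routes whose prefix contains 160.177.20.205:
  0.0.0.0/0 (default, matches everything) -> GigabitEthernet0/0
  160.0.0.0/6 (160.0.0.0 - 163.255.255.255) -> GigabitEthernet0/5
  160.0.0.0/7 (160.0.0.0 - 161.255.255.255) -> GigabitEthernet0/10
  160.177.0.0/16 (160.177.0.0 - 160.177.255.255) -> GigabitEthernet0/3
More-specific entries that do NOT match:
  160.177.20.128/28 (160.177.20.128 - 160.177.20.143) does not contain 160.177.20.205
  160.177.20.128/26 (160.177.20.128 - 160.177.20.191) does not contain 160.177.20.205
  160.177.28.0/23 (160.177.28.0 - 160.177.29.255) does not contain 160.177.20.205
  160.177.22.0/23 (160.177.22.0 - 160.177.23.255) does not contain 160.177.20.205
  160.177.0.0/21 (160.177.0.0 - 160.177.7.255) does not contain 160.177.20.205
  160.177.32.0/19 (160.177.32.0 - 160.177.63.255) does not contain 160.177.20.205
Longest matching prefix is /16 -> interface GigabitEthernet0/3.

GigabitEthernet0/3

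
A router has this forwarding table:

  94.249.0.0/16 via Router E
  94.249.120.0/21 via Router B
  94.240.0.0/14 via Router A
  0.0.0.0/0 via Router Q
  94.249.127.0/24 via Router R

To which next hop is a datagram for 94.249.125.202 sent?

Router B

Routes whose prefix contains 94.249.125.202:
  0.0.0.0/0 (default, matches everything) -> Router Q
  94.249.0.0/16 (94.249.0.0 - 94.249.255.255) -> Router E
  94.249.120.0/21 (94.249.120.0 - 94.249.127.255) -> Router B
More-specific entries that do NOT match:
  94.249.127.0/24 (94.249.127.0 - 94.249.127.255) does not contain 94.249.125.202
Longest matching prefix is /21 -> next hop Router B.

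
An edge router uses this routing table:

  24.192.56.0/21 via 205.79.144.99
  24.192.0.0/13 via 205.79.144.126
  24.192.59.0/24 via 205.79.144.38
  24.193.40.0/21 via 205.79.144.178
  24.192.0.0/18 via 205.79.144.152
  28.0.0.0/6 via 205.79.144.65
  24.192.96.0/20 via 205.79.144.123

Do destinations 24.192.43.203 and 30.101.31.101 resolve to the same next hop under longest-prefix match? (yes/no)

24.192.43.203: longest match 24.192.0.0/18 -> 205.79.144.152
30.101.31.101: longest match 28.0.0.0/6 -> 205.79.144.65

no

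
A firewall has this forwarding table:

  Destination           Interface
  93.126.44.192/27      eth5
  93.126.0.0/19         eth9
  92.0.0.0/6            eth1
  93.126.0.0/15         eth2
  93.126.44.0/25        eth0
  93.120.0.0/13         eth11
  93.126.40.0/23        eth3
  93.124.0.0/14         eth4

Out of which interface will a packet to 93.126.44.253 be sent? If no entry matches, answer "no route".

Routes whose prefix contains 93.126.44.253:
  92.0.0.0/6 (92.0.0.0 - 95.255.255.255) -> eth1
  93.120.0.0/13 (93.120.0.0 - 93.127.255.255) -> eth11
  93.124.0.0/14 (93.124.0.0 - 93.127.255.255) -> eth4
  93.126.0.0/15 (93.126.0.0 - 93.127.255.255) -> eth2
More-specific entries that do NOT match:
  93.126.44.192/27 (93.126.44.192 - 93.126.44.223) does not contain 93.126.44.253
  93.126.44.0/25 (93.126.44.0 - 93.126.44.127) does not contain 93.126.44.253
  93.126.40.0/23 (93.126.40.0 - 93.126.41.255) does not contain 93.126.44.253
  93.126.0.0/19 (93.126.0.0 - 93.126.31.255) does not contain 93.126.44.253
Longest matching prefix is /15 -> interface eth2.

eth2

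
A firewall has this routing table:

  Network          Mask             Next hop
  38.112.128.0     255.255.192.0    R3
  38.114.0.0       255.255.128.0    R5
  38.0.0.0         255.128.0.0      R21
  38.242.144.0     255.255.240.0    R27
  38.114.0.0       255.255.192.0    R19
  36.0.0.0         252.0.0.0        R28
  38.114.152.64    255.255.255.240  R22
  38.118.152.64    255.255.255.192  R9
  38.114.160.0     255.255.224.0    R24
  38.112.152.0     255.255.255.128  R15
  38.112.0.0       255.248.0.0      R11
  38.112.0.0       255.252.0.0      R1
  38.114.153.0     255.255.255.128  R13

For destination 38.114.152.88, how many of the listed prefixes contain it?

Prefixes containing 38.114.152.88:
  36.0.0.0/6 (36.0.0.0 - 39.255.255.255)
  38.0.0.0/9 (38.0.0.0 - 38.127.255.255)
  38.112.0.0/13 (38.112.0.0 - 38.119.255.255)
  38.112.0.0/14 (38.112.0.0 - 38.115.255.255)
Total matching entries: 4.

4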